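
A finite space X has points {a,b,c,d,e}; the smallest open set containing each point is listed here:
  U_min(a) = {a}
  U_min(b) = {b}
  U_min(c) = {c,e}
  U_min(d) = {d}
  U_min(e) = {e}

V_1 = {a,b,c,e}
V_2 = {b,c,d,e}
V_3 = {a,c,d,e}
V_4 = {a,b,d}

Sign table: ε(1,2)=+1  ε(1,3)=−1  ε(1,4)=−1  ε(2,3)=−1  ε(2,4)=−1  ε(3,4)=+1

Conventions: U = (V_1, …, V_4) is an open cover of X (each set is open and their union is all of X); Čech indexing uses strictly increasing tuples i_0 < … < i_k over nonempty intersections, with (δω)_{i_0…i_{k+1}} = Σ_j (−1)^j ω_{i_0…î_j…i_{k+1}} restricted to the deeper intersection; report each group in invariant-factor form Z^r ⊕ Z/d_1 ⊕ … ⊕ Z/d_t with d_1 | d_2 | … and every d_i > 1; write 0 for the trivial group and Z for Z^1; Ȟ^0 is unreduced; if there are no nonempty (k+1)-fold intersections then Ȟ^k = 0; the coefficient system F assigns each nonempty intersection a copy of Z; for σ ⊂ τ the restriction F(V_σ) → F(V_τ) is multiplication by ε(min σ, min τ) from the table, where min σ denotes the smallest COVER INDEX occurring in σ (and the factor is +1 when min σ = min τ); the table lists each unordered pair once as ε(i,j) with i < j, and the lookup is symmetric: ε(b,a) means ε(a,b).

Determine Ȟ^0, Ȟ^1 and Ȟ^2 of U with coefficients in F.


Ȟ^0 ≅ Z; Ȟ^1 ≅ 0; Ȟ^2 ≅ Z

nonempty overlaps:
  V12={b,c,e} V13={a,c,e} V14={a,b} V23={c,d,e} V24={b,d} V34={a,d}
  V123={c,e} V124={b} V134={a} V234={d}
C dims 4,6,4; δ0: rk 3, SNF 1^3; δ1: rk 3, SNF 1^3
degree 0: 4−3−0 = 1 → Ȟ^0 ≅ Z
degree 1: 6−3−3 = 0 → Ȟ^1 ≅ 0
degree 2: 4−0−3 = 1 → Ȟ^2 ≅ Z


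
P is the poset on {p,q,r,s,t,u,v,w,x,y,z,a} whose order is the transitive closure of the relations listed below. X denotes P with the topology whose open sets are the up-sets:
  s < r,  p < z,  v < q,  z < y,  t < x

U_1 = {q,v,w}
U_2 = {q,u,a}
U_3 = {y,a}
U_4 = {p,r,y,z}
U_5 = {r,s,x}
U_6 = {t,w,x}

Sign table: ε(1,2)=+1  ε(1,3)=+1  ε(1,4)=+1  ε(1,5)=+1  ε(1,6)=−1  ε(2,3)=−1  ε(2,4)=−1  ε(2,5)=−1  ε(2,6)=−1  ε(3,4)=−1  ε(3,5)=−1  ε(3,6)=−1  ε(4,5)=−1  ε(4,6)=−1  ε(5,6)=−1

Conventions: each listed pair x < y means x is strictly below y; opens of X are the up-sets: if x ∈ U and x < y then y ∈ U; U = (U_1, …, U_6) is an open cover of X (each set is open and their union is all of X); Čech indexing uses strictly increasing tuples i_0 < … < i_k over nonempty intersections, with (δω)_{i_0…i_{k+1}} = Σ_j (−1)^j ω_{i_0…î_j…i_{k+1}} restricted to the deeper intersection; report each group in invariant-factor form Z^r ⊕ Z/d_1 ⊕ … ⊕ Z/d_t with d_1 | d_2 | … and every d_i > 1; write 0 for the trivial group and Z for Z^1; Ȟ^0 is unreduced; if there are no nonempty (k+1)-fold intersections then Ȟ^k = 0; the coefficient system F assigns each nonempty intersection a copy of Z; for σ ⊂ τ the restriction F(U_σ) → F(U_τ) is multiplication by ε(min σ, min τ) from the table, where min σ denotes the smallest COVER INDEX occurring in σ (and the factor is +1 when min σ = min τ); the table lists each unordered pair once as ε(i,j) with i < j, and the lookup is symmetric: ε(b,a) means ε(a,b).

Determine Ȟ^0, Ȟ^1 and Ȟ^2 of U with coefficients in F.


nonempty overlaps:
  U12={q} U16={w} U23={a} U34={y} U45={r} U56={x}
C dims 6,6; δ0: rk 6, SNF 1^5·2
degree 0: 6−6−0 = 0 → Ȟ^0 ≅ 0
degree 1: 6−0−6 = 0 plus torsion [2] → Ȟ^1 ≅ Z/2
degree 2: 0−0−0 = 0 → Ȟ^2 ≅ 0

Ȟ^0 = 0, Ȟ^1 = Z/2, Ȟ^2 = 0


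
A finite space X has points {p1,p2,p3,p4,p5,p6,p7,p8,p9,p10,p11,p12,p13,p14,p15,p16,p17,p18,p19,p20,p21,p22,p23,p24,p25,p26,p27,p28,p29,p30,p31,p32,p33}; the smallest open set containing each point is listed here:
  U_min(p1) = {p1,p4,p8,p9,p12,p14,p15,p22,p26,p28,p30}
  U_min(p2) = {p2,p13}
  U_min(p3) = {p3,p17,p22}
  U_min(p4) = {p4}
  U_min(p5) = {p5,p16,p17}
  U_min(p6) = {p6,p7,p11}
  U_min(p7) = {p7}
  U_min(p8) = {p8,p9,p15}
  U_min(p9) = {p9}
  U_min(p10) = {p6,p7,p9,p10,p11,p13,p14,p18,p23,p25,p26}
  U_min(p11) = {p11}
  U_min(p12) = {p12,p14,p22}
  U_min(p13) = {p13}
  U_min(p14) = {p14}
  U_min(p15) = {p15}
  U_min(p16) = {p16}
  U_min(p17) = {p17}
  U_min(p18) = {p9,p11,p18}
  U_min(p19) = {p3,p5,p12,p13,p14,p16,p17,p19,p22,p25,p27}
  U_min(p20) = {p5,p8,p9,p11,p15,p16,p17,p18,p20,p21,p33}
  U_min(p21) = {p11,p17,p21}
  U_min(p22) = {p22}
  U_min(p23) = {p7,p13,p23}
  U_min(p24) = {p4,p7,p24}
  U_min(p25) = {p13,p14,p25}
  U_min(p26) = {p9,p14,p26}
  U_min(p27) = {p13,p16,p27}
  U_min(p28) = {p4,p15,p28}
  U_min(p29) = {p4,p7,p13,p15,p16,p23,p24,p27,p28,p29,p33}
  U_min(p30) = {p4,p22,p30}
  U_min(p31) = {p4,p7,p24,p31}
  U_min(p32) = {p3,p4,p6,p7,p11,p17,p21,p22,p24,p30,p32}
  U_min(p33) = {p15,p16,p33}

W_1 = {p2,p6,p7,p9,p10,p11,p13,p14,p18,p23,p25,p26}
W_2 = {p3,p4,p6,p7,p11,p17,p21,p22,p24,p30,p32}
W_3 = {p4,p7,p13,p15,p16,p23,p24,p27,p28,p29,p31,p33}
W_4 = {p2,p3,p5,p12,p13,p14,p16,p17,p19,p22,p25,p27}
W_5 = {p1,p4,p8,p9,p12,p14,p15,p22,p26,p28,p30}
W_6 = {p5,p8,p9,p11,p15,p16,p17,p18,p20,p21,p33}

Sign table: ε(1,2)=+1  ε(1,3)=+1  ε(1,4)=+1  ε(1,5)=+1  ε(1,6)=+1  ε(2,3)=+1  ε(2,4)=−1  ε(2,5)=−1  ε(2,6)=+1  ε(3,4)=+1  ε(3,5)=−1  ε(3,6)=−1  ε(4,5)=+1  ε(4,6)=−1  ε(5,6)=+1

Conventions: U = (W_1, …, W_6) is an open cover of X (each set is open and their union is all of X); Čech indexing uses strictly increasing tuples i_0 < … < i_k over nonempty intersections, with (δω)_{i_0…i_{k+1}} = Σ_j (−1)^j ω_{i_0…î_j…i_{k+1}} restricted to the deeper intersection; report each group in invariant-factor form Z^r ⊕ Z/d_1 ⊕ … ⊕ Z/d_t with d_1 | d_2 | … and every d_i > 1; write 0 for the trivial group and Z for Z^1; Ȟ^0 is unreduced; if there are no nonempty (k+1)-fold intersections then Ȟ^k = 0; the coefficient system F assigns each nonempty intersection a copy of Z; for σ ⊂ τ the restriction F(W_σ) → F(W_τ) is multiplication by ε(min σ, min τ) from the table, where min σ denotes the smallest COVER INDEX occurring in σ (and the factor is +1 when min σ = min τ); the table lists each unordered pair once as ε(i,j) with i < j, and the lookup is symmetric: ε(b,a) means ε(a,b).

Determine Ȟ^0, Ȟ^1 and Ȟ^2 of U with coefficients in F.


nonempty overlaps:
  W12={p6,p7,p11} W13={p7,p13,p23} W14={p2,p13,p14,p25} W15={p9,p14,p26} W16={p9,p11,p18} W23={p4,p7,p24} W24={p3,p17,p22} W25={p4,p22,p30} W26={p11,p17,p21} W34={p13,p16,p27} W35={p4,p15,p28} W36={p15,p16,p33} W45={p12,p14,p22} W46={p5,p16,p17} W56={p8,p9,p15}
  W123={p7} W126={p11} W134={p13} W145={p14} W156={p9} W235={p4} W245={p22} W246={p17} W346={p16} W356={p15}
C dims 6,15,10; δ0: rk 6, SNF 1^5·2; δ1: rk 9, SNF 1^9
degree 0: 6−6−0 = 0 → Ȟ^0 ≅ 0
degree 1: 15−9−6 = 0 plus torsion [2] → Ȟ^1 ≅ Z/2
degree 2: 10−0−9 = 1 → Ȟ^2 ≅ Z

Ȟ^0 ≅ 0; Ȟ^1 ≅ Z/2; Ȟ^2 ≅ Z


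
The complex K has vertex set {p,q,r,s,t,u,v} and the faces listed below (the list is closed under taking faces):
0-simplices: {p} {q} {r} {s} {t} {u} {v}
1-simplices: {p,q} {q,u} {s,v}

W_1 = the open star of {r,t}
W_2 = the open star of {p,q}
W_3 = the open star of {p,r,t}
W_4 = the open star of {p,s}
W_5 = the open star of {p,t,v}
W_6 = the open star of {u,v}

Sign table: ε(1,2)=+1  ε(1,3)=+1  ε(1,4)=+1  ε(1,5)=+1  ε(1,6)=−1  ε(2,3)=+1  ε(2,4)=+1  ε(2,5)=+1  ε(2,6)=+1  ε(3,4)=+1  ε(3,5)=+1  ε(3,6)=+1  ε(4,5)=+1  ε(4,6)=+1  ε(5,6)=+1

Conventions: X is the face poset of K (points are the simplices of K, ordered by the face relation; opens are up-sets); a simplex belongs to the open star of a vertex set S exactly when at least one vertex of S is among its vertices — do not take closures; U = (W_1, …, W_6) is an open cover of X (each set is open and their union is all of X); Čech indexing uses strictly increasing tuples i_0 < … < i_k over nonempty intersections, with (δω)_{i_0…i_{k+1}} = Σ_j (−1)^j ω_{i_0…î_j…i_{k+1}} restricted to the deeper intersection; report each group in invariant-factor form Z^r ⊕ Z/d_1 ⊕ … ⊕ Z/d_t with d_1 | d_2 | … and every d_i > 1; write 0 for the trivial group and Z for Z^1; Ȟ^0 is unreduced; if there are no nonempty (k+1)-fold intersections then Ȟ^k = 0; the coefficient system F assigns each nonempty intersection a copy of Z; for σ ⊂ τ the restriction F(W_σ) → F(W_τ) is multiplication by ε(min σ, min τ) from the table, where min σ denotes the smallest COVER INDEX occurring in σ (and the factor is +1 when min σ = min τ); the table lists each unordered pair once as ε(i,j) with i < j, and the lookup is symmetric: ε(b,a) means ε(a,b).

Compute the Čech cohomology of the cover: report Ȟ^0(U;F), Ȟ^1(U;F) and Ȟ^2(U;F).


nerve of the cover:
  W1={{r},{t}} W2={{p},{q},{p,q},{q,u}} W3={{p},{r},{t},{p,q}} W4={{p},{s},{p,q},{s,v}} W5={{p},{t},{v},{p,q},{s,v}} W6={{u},{v},{q,u},{s,v}}
  W13={{r},{t}} W15={{t}} W23={{p},{p,q}} W24={{p},{p,q}} W25={{p},{p,q}} W26={{q,u}} W34={{p},{p,q}} W35={{p},{t},{p,q}} W45={{p},{p,q},{s,v}} W46={{s,v}} W56={{v},{s,v}}
  W135={{t}} W234={{p},{p,q}} W235={{p},{p,q}} W245={{p},{p,q}} W345={{p},{p,q}} W456={{s,v}}
  W2345={{p},{p,q}}
C dims 6,11,6,1; δ0: rk 5, SNF 1^5; δ1: rk 5, SNF 1^5; δ2: rk 1, SNF 1^1
Ȟ^0 = (6 − 5) − 0 = 1, so Ȟ^0 ≅ Z
Ȟ^1 = (11 − 5) − 5 = 1, so Ȟ^1 ≅ Z
Ȟ^2 = (6 − 1) − 5 = 0, so Ȟ^2 ≅ 0

Ȟ^0(U;F) ≅ Z, Ȟ^1(U;F) ≅ Z, Ȟ^2(U;F) ≅ 0


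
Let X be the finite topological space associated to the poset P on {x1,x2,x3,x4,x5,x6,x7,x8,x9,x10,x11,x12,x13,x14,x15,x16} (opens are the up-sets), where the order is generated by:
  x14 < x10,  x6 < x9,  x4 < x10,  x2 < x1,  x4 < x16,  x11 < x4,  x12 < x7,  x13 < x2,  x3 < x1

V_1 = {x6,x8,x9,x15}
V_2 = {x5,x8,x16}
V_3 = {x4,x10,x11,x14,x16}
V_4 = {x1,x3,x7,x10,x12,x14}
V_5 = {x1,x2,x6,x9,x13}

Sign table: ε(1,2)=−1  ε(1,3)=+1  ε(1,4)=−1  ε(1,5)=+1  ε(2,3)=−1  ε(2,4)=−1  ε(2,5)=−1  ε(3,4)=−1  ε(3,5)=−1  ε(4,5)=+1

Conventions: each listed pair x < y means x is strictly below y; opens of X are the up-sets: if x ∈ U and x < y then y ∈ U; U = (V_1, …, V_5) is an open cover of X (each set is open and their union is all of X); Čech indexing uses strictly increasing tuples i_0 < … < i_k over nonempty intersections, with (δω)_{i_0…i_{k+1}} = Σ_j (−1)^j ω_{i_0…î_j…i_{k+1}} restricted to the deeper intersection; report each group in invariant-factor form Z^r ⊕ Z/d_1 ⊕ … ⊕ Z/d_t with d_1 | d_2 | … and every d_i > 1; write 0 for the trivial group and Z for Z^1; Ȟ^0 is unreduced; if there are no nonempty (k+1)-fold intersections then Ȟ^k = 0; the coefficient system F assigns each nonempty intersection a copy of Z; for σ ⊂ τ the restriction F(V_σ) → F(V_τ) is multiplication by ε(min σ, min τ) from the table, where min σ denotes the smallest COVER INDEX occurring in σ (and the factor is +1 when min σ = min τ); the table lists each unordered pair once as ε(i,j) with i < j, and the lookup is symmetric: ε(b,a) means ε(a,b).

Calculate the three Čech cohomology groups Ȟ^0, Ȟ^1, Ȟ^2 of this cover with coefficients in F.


Ȟ^0 = 0, Ȟ^1 = Z/2, Ȟ^2 = 0

intersection data:
  V12={x8} V15={x6,x9} V23={x16} V34={x10,x14} V45={x1}
C dims 5,5; δ0: rk 5, SNF 1^4·2
Ȟ^0 = (5 − 5) − 0 = 0, so Ȟ^0 ≅ 0
Ȟ^1 = (5 − 0) − 5 = 0 plus torsion [2], so Ȟ^1 ≅ Z/2
Ȟ^2 = (0 − 0) − 0 = 0, so Ȟ^2 ≅ 0


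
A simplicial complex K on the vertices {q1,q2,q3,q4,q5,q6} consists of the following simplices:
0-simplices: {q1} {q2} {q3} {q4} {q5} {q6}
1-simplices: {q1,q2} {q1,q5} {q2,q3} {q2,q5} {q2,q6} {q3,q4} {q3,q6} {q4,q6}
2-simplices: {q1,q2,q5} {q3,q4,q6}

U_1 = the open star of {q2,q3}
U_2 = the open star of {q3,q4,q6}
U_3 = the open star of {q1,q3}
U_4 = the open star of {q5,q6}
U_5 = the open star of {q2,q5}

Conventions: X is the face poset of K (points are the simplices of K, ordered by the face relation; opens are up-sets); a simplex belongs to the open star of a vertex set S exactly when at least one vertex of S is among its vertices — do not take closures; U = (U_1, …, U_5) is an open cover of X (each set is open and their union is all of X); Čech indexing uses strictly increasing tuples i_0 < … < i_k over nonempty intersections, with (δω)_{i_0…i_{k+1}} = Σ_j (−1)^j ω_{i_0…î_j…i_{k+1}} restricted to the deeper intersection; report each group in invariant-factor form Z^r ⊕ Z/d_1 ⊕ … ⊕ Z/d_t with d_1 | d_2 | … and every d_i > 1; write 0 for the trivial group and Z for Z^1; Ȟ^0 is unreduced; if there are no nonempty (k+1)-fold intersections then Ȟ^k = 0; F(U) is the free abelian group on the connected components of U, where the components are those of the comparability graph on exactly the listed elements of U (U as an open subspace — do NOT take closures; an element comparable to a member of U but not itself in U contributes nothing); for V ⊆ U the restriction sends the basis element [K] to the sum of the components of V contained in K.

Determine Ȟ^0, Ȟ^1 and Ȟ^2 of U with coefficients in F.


Ȟ^0 ≅ Z; Ȟ^1 ≅ Z; Ȟ^2 ≅ 0

nonempty intersections:
  U1={{q2},{q3},{q1,q2},{q2,q3},{q2,q5},{q2,q6},{q3,q4},{q3,q6},{q1,q2,q5},{q3,q4,q6}} U2={{q3},{q4},{q6},{q2,q3},{q2,q6},{q3,q4},{q3,q6},{q4,q6},{q3,q4,q6}} U3={{q1},{q3},{q1,q2},{q1,q5},{q2,q3},{q3,q4},{q3,q6},{q1,q2,q5},{q3,q4,q6}} U4={{q5},{q6},{q1,q5},{q2,q5},{q2,q6},{q3,q6},{q4,q6},{q1,q2,q5},{q3,q4,q6}} U5={{q2},{q5},{q1,q2},{q1,q5},{q2,q3},{q2,q5},{q2,q6},{q1,q2,q5}}
  U12={{q3},{q2,q3},{q2,q6},{q3,q4},{q3,q6},{q3,q4,q6}} U13={{q3},{q1,q2},{q2,q3},{q3,q4},{q3,q6},{q1,q2,q5},{q3,q4,q6}} U14={{q2,q5},{q2,q6},{q3,q6},{q1,q2,q5},{q3,q4,q6}} U15={{q2},{q1,q2},{q2,q3},{q2,q5},{q2,q6},{q1,q2,q5}} U23={{q3},{q2,q3},{q3,q4},{q3,q6},{q3,q4,q6}} U24={{q6},{q2,q6},{q3,q6},{q4,q6},{q3,q4,q6}} U25={{q2,q3},{q2,q6}} U34={{q1,q5},{q3,q6},{q1,q2,q5},{q3,q4,q6}} U35={{q1,q2},{q1,q5},{q2,q3},{q1,q2,q5}} U45={{q5},{q1,q5},{q2,q5},{q2,q6},{q1,q2,q5}}
  U123={{q3},{q2,q3},{q3,q4},{q3,q6},{q3,q4,q6}} U124={{q2,q6},{q3,q6},{q3,q4,q6}} U125={{q2,q3},{q2,q6}} U134={{q3,q6},{q1,q2,q5},{q3,q4,q6}} U135={{q1,q2},{q2,q3},{q1,q2,q5}} U145={{q2,q5},{q2,q6},{q1,q2,q5}} U234={{q3,q6},{q3,q4,q6}} U235={{q2,q3}} U245={{q2,q6}} U345={{q1,q5},{q1,q2,q5}}
  U1234={{q3,q6},{q3,q4,q6}} U1235={{q2,q3}} U1245={{q2,q6}} U1345={{q1,q2,q5}}
components per intersection:
  U1: {{q2},{q3},{q1,q2},{q2,q3},{q2,q5},{q2,q6},{q3,q4},{q3,q6},{q1,q2,q5},{q3,q4,q6}}
  U2: {{q3},{q4},{q6},{q2,q3},{q2,q6},{q3,q4},{q3,q6},{q4,q6},{q3,q4,q6}}
  U3: {{q1},{q1,q2},{q1,q5},{q1,q2,q5}} {{q3},{q2,q3},{q3,q4},{q3,q6},{q3,q4,q6}}
  U4: {{q5},{q1,q5},{q2,q5},{q1,q2,q5}} {{q6},{q2,q6},{q3,q6},{q4,q6},{q3,q4,q6}}
  U5: {{q2},{q5},{q1,q2},{q1,q5},{q2,q3},{q2,q5},{q2,q6},{q1,q2,q5}}
  U12: {{q3},{q2,q3},{q3,q4},{q3,q6},{q3,q4,q6}} {{q2,q6}}
  U13: {{q3},{q2,q3},{q3,q4},{q3,q6},{q3,q4,q6}} {{q1,q2},{q1,q2,q5}}
  U14: {{q2,q5},{q1,q2,q5}} {{q2,q6}} {{q3,q6},{q3,q4,q6}}
  U15: {{q2},{q1,q2},{q2,q3},{q2,q5},{q2,q6},{q1,q2,q5}}
  U23: {{q3},{q2,q3},{q3,q4},{q3,q6},{q3,q4,q6}}
  U24: {{q6},{q2,q6},{q3,q6},{q4,q6},{q3,q4,q6}}
  U25: {{q2,q3}} {{q2,q6}}
  U34: {{q1,q5},{q1,q2,q5}} {{q3,q6},{q3,q4,q6}}
  U35: {{q1,q2},{q1,q5},{q1,q2,q5}} {{q2,q3}}
  U45: {{q5},{q1,q5},{q2,q5},{q1,q2,q5}} {{q2,q6}}
  U123: {{q3},{q2,q3},{q3,q4},{q3,q6},{q3,q4,q6}}
  U124: {{q2,q6}} {{q3,q6},{q3,q4,q6}}
  U125: {{q2,q3}} {{q2,q6}}
  U134: {{q3,q6},{q3,q4,q6}} {{q1,q2,q5}}
  U135: {{q1,q2},{q1,q2,q5}} {{q2,q3}}
  U145: {{q2,q5},{q1,q2,q5}} {{q2,q6}}
  U234: {{q3,q6},{q3,q4,q6}}
  U235: {{q2,q3}}
  U245: {{q2,q6}}
  U345: {{q1,q5},{q1,q2,q5}}
  U1234: {{q3,q6},{q3,q4,q6}}
  U1235: {{q2,q3}}
  U1245: {{q2,q6}}
  U1345: {{q1,q2,q5}}
C dims 7,18,15,4; δ0: rk 6, SNF 1^6; δ1: rk 11, SNF 1^11; δ2: rk 4, SNF 1^4
Ȟ^0: (7−6)−0=1 ⇒ Z
Ȟ^1: (18−11)−6=1 ⇒ Z
Ȟ^2: (15−4)−11=0 ⇒ 0


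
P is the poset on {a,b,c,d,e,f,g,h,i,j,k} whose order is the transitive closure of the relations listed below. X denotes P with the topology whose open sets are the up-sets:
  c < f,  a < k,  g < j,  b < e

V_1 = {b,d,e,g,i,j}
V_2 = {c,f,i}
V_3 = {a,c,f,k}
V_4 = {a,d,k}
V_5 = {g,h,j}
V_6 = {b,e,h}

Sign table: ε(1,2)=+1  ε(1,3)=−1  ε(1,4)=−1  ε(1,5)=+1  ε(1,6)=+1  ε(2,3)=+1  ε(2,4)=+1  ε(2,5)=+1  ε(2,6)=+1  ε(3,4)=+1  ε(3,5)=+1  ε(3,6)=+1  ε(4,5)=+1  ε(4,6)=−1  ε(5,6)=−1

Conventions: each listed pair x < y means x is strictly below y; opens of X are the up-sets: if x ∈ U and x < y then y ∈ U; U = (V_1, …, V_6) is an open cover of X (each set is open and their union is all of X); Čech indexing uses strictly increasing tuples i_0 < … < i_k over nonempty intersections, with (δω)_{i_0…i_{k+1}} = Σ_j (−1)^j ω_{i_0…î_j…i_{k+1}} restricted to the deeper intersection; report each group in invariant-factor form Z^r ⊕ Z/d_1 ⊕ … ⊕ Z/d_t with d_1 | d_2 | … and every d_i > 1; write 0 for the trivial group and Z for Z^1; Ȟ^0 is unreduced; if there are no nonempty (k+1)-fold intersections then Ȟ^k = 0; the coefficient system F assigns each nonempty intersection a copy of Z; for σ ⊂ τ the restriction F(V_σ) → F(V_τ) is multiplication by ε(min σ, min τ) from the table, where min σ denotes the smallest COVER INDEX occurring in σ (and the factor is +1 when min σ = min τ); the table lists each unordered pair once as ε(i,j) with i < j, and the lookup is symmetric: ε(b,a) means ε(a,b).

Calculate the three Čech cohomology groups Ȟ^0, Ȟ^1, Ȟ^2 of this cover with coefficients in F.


intersection data:
  V12={i} V14={d} V15={g,j} V16={b,e} V23={c,f} V34={a,k} V56={h}
C dims 6,7; δ0: rk 6, SNF 1^5·2
Ȟ^0 = (6 − 6) − 0 = 0, so Ȟ^0 ≅ 0
Ȟ^1 = (7 − 0) − 6 = 1 plus torsion [2], so Ȟ^1 ≅ Z ⊕ Z/2
Ȟ^2 = (0 − 0) − 0 = 0, so Ȟ^2 ≅ 0

Ȟ^0 = 0,  Ȟ^1 = Z ⊕ Z/2,  Ȟ^2 = 0


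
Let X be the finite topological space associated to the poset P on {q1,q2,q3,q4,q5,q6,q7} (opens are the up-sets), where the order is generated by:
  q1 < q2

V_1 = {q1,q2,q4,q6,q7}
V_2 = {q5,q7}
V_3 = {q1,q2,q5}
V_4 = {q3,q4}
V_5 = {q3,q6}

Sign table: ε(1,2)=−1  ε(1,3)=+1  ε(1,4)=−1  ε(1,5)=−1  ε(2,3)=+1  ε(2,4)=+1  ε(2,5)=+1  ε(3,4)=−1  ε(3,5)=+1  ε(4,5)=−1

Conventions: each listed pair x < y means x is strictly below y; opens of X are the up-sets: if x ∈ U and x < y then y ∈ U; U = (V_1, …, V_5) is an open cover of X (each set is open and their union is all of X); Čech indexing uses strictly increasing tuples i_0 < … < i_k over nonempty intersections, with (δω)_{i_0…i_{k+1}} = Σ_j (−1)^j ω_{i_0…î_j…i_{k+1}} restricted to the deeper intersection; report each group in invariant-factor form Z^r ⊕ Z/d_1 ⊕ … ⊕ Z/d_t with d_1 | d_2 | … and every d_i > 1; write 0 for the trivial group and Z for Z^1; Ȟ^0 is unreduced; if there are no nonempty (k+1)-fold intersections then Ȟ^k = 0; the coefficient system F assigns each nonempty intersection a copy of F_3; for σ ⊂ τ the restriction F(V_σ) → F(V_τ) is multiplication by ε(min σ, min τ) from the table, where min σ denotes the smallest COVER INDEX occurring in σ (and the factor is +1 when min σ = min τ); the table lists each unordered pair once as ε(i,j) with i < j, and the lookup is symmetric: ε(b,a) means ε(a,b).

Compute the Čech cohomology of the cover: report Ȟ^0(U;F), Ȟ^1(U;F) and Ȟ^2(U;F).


Ȟ^0 = 0, Ȟ^1 = Z/3 and Ȟ^2 = 0

nerve simplices:
  V12={q7} V13={q1,q2} V14={q4} V15={q6} V23={q5} V45={q3}
C dims 5,6; δ0: rk_F3 5
degree 0: 5−5−0 = 0 → Ȟ^0 ≅ 0
degree 1: 6−0−5 = 1 → Ȟ^1 ≅ Z/3
degree 2: 0−0−0 = 0 → Ȟ^2 ≅ 0


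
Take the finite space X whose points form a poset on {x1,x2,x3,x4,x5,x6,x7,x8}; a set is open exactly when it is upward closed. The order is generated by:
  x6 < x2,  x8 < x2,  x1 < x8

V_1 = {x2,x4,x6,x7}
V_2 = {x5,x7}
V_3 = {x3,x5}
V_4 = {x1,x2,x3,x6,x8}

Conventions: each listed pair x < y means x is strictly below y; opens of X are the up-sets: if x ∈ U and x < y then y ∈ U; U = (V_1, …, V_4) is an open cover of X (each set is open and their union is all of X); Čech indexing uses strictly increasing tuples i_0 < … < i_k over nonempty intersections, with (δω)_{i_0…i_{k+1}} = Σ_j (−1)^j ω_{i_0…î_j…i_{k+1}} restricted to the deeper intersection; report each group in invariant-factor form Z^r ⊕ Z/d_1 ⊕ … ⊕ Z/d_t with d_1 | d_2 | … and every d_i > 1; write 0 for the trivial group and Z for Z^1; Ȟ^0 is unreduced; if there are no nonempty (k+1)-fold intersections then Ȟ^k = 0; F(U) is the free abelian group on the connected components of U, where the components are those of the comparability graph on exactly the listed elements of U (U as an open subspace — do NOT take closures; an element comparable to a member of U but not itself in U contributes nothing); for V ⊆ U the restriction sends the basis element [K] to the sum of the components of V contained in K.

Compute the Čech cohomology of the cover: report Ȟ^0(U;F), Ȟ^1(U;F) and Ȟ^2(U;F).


nerve simplices:
  V12={x7} V14={x2,x6} V23={x5} V34={x3}
components per intersection:
  V1: {x2,x6} {x4} {x7}
  V2: {x5} {x7}
  V3: {x3} {x5}
  V4: {x1,x2,x6,x8} {x3}
  V12: {x7}
  V14: {x2,x6}
  V23: {x5}
  V34: {x3}
C dims 9,4; δ0: rk 4, SNF 1^4
degree 0: 9−4−0 = 5 → Ȟ^0 ≅ Z^5
degree 1: 4−0−4 = 0 → Ȟ^1 ≅ 0
degree 2: 0−0−0 = 0 → Ȟ^2 ≅ 0

Ȟ^0 ≅ Z^5; Ȟ^1 ≅ 0; Ȟ^2 ≅ 0


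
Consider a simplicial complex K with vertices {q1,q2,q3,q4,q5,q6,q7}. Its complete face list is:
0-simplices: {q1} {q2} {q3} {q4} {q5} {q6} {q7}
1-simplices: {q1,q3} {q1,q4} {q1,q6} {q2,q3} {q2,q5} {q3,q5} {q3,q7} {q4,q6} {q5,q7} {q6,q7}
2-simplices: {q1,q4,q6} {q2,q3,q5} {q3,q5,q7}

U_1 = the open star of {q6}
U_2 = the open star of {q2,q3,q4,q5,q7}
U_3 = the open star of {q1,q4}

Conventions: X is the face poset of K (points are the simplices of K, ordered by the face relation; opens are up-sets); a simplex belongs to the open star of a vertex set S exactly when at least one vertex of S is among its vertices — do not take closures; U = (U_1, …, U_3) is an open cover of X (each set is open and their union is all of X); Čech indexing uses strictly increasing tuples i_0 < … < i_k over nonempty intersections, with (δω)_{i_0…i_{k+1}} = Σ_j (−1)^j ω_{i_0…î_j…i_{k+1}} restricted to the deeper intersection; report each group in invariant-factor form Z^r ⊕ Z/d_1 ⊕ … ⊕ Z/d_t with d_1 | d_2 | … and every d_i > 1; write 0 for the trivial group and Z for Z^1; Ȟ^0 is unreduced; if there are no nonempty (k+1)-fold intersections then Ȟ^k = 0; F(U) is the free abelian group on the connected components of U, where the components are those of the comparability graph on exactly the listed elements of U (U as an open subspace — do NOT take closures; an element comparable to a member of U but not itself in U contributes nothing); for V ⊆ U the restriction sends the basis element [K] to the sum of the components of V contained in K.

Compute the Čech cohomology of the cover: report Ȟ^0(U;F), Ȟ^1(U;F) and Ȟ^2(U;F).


cover nerve:
  U1={{q6},{q1,q6},{q4,q6},{q6,q7},{q1,q4,q6}} U2={{q2},{q3},{q4},{q5},{q7},{q1,q3},{q1,q4},{q2,q3},{q2,q5},{q3,q5},{q3,q7},{q4,q6},{q5,q7},{q6,q7},{q1,q4,q6},{q2,q3,q5},{q3,q5,q7}} U3={{q1},{q4},{q1,q3},{q1,q4},{q1,q6},{q4,q6},{q1,q4,q6}}
  U12={{q4,q6},{q6,q7},{q1,q4,q6}} U13={{q1,q6},{q4,q6},{q1,q4,q6}} U23={{q4},{q1,q3},{q1,q4},{q4,q6},{q1,q4,q6}}
  U123={{q4,q6},{q1,q4,q6}}
components per intersection:
  U1: {{q6},{q1,q6},{q4,q6},{q6,q7},{q1,q4,q6}}
  U2: {{q2},{q3},{q5},{q7},{q1,q3},{q2,q3},{q2,q5},{q3,q5},{q3,q7},{q5,q7},{q6,q7},{q2,q3,q5},{q3,q5,q7}} {{q4},{q1,q4},{q4,q6},{q1,q4,q6}}
  U3: {{q1},{q4},{q1,q3},{q1,q4},{q1,q6},{q4,q6},{q1,q4,q6}}
  U12: {{q4,q6},{q1,q4,q6}} {{q6,q7}}
  U13: {{q1,q6},{q4,q6},{q1,q4,q6}}
  U23: {{q4},{q1,q4},{q4,q6},{q1,q4,q6}} {{q1,q3}}
  U123: {{q4,q6},{q1,q4,q6}}
C dims 4,5,1; δ0: rk 3, SNF 1^3; δ1: rk 1, SNF 1^1
Ȟ^0: (4−3)−0=1 ⇒ Z
Ȟ^1: (5−1)−3=1 ⇒ Z
Ȟ^2: (1−0)−1=0 ⇒ 0

Ȟ^0(U;F) ≅ Z,  Ȟ^1(U;F) ≅ Z,  Ȟ^2(U;F) ≅ 0


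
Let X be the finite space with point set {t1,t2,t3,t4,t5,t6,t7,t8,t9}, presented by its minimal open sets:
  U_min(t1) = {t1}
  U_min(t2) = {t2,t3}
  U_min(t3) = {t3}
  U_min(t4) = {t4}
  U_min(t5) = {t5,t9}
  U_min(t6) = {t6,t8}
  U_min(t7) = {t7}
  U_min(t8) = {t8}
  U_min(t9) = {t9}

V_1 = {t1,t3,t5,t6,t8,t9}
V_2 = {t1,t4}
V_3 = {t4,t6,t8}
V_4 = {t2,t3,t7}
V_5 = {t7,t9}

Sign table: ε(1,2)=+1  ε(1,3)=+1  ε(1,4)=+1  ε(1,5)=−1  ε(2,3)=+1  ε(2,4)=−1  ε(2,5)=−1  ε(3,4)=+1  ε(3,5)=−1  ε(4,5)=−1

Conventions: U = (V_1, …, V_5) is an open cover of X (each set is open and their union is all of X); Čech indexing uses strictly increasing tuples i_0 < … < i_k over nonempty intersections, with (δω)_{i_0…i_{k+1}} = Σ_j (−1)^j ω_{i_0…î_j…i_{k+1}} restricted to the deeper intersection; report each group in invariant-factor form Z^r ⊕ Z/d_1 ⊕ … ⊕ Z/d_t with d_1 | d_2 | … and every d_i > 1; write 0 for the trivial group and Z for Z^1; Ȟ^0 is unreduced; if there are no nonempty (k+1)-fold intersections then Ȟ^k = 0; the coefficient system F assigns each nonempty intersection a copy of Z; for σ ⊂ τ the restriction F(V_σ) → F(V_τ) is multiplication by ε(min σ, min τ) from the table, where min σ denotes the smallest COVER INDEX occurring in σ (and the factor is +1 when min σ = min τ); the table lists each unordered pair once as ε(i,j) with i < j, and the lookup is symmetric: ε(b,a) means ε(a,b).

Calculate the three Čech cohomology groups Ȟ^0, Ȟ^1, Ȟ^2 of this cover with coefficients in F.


nerve of the cover:
  V12={t1} V13={t6,t8} V14={t3} V15={t9} V23={t4} V45={t7}
C dims 5,6; δ0: rk 4, SNF 1^4
Ȟ^0 = (5 − 4) − 0 = 1, so Ȟ^0 ≅ Z
Ȟ^1 = (6 − 0) − 4 = 2, so Ȟ^1 ≅ Z^2
Ȟ^2 = (0 − 0) − 0 = 0, so Ȟ^2 ≅ 0

Ȟ^0 = Z, Ȟ^1 = Z^2, Ȟ^2 = 0


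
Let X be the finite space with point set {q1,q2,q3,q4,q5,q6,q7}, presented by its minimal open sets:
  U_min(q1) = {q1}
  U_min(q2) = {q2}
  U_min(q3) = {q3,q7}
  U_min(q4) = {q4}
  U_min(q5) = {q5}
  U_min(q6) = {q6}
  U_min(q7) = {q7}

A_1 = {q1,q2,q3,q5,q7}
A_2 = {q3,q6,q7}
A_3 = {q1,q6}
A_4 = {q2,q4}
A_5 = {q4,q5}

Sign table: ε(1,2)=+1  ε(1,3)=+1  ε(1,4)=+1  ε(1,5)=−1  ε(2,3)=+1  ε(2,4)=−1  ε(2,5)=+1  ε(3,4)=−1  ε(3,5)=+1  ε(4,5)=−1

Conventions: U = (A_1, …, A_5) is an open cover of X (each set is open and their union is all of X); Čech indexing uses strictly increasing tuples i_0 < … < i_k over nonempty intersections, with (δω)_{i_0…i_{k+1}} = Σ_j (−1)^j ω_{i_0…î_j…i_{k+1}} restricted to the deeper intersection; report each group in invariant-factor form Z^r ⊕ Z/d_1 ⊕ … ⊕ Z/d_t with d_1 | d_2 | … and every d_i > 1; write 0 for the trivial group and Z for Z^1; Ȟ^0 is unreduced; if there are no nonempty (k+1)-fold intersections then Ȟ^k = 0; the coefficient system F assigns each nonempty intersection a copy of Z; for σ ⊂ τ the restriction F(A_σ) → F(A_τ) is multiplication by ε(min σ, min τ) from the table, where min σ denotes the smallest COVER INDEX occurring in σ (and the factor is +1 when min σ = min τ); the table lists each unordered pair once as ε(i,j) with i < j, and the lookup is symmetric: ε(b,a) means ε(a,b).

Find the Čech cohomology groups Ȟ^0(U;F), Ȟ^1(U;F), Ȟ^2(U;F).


nonempty overlaps:
  A12={q3,q7} A13={q1} A14={q2} A15={q5} A23={q6} A45={q4}
C dims 5,6; δ0: rk 4, SNF 1^4
degree 0: 5−4−0 = 1 → Ȟ^0 ≅ Z
degree 1: 6−0−4 = 2 → Ȟ^1 ≅ Z^2
degree 2: 0−0−0 = 0 → Ȟ^2 ≅ 0

Ȟ^0 = Z, Ȟ^1 = Z^2, Ȟ^2 = 0


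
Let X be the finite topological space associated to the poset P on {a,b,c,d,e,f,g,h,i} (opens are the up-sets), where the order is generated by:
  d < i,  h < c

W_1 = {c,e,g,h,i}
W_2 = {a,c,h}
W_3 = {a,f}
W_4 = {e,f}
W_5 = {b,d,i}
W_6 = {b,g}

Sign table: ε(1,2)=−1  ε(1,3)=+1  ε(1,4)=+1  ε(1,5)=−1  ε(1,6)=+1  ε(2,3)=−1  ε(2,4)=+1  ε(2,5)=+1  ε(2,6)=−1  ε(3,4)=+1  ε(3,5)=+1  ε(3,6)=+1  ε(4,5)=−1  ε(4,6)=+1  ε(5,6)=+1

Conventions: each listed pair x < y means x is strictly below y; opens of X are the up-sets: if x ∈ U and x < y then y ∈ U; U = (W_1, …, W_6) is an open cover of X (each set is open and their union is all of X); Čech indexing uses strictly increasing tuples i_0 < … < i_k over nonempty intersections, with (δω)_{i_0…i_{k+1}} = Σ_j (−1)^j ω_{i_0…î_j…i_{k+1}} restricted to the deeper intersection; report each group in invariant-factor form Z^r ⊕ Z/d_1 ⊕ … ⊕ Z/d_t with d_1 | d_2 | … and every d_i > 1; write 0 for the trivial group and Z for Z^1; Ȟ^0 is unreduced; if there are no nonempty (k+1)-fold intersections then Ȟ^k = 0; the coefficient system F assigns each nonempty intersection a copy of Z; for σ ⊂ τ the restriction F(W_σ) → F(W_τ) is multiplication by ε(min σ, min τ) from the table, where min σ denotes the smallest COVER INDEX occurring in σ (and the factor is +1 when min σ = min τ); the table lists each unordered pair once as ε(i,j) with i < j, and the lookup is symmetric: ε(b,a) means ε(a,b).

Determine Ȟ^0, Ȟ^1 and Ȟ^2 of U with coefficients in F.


Ȟ^0(U;F) ≅ 0; Ȟ^1(U;F) ≅ Z ⊕ Z/2; Ȟ^2(U;F) ≅ 0

nonempty intersections:
  W12={c,h} W14={e} W15={i} W16={g} W23={a} W34={f} W56={b}
C dims 6,7; δ0: rk 6, SNF 1^5·2
Ȟ^0: (6−6)−0=0 ⇒ 0
Ȟ^1: (7−0)−6=1 plus torsion [2] ⇒ Z ⊕ Z/2
Ȟ^2: (0−0)−0=0 ⇒ 0


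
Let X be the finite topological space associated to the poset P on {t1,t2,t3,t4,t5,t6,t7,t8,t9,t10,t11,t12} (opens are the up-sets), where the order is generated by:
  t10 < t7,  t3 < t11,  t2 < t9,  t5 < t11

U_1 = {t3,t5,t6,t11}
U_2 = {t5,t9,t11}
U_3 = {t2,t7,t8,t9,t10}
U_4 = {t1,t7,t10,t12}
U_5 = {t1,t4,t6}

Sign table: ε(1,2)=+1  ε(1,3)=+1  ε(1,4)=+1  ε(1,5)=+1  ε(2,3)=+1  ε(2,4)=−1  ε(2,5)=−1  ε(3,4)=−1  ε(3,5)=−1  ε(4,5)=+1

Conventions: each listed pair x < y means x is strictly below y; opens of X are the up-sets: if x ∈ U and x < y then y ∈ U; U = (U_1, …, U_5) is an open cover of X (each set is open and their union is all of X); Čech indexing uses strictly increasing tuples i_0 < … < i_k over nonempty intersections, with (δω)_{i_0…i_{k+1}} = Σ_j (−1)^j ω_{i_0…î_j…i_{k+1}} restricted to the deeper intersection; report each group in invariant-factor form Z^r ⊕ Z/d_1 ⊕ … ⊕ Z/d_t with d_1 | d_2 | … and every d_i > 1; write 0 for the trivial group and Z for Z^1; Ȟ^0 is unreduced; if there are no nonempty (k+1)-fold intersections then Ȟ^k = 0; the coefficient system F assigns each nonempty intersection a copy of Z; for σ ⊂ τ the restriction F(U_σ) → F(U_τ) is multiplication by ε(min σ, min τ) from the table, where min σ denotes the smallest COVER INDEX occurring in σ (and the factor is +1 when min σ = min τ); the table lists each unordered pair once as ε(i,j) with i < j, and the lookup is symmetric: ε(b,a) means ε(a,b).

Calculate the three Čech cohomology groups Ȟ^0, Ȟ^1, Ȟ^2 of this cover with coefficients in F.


Ȟ^0 = 0; Ȟ^1 = Z/2; Ȟ^2 = 0

nonempty intersections:
  U12={t5,t11} U15={t6} U23={t9} U34={t7,t10} U45={t1}
C dims 5,5; δ0: rk 5, SNF 1^4·2
Ȟ^0: (5−5)−0=0 ⇒ 0
Ȟ^1: (5−0)−5=0 plus torsion [2] ⇒ Z/2
Ȟ^2: (0−0)−0=0 ⇒ 0


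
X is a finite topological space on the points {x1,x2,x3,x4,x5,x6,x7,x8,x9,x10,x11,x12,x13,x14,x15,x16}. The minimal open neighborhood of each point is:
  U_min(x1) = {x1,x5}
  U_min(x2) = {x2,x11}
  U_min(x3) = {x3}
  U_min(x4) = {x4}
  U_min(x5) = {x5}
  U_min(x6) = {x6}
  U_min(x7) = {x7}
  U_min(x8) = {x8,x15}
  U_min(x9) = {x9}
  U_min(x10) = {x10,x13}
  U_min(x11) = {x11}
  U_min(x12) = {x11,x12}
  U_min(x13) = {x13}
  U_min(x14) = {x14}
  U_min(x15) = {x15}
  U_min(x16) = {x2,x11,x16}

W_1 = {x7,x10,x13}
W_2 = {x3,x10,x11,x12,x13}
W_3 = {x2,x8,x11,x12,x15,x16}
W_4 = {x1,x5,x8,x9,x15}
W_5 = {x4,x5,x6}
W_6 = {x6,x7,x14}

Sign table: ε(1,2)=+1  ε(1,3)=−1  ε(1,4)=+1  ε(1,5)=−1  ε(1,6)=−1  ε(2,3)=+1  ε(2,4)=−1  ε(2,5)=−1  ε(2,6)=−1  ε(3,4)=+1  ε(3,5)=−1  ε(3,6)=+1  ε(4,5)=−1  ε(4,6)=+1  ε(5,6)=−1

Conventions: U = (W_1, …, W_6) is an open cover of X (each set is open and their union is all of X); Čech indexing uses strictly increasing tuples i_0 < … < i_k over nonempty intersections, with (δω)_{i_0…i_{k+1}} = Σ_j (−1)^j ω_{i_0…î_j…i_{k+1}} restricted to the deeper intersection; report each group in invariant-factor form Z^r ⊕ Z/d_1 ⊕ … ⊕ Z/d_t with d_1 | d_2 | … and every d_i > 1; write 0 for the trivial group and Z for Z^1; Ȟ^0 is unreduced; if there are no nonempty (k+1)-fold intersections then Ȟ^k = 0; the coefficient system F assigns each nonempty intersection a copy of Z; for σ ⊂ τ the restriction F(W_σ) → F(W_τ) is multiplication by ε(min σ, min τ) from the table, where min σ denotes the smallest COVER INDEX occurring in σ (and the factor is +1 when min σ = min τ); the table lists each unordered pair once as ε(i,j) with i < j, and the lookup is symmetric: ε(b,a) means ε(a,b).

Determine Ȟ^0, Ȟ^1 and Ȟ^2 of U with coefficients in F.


nonempty intersections:
  W12={x10,x13} W16={x7} W23={x11,x12} W34={x8,x15} W45={x5} W56={x6}
C dims 6,6; δ0: rk 6, SNF 1^5·2
Ȟ^0: (6−6)−0=0 ⇒ 0
Ȟ^1: (6−0)−6=0 plus torsion [2] ⇒ Z/2
Ȟ^2: (0−0)−0=0 ⇒ 0

Ȟ^0(U;F) ≅ 0, Ȟ^1(U;F) ≅ Z/2, Ȟ^2(U;F) ≅ 0


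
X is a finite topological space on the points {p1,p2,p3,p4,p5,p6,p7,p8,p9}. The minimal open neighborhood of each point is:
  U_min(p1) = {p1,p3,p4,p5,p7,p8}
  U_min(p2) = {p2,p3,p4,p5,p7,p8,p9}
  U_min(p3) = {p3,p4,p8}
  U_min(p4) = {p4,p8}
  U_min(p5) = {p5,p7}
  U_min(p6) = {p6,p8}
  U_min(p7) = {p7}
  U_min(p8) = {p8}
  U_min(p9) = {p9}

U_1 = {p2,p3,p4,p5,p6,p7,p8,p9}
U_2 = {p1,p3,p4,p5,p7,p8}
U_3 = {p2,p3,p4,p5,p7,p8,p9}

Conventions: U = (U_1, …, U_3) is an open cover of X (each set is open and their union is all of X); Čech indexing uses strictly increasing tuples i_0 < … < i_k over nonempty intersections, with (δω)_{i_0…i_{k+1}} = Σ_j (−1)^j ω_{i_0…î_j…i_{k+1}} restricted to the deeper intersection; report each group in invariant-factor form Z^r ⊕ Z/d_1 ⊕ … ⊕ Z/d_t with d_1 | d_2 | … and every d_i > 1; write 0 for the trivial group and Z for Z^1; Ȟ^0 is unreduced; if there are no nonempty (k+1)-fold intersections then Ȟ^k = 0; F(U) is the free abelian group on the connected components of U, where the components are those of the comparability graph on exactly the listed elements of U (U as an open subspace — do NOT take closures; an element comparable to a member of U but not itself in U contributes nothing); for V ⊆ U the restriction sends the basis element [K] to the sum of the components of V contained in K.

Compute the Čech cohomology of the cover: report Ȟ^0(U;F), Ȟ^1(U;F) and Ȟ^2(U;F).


Ȟ^0 = Z, Ȟ^1 = Z, Ȟ^2 = 0

nerve of the cover:
  U12={p3,p4,p5,p7,p8} U13={p2,p3,p4,p5,p7,p8,p9} U23={p3,p4,p5,p7,p8}
  U123={p3,p4,p5,p7,p8}
components per intersection:
  U1: {p2,p3,p4,p5,p6,p7,p8,p9}
  U2: {p1,p3,p4,p5,p7,p8}
  U3: {p2,p3,p4,p5,p7,p8,p9}
  U12: {p3,p4,p8} {p5,p7}
  U13: {p2,p3,p4,p5,p7,p8,p9}
  U23: {p3,p4,p8} {p5,p7}
  U123: {p3,p4,p8} {p5,p7}
C dims 3,5,2; δ0: rk 2, SNF 1^2; δ1: rk 2, SNF 1^2
Ȟ^0 = (3 − 2) − 0 = 1, so Ȟ^0 ≅ Z
Ȟ^1 = (5 − 2) − 2 = 1, so Ȟ^1 ≅ Z
Ȟ^2 = (2 − 0) − 2 = 0, so Ȟ^2 ≅ 0


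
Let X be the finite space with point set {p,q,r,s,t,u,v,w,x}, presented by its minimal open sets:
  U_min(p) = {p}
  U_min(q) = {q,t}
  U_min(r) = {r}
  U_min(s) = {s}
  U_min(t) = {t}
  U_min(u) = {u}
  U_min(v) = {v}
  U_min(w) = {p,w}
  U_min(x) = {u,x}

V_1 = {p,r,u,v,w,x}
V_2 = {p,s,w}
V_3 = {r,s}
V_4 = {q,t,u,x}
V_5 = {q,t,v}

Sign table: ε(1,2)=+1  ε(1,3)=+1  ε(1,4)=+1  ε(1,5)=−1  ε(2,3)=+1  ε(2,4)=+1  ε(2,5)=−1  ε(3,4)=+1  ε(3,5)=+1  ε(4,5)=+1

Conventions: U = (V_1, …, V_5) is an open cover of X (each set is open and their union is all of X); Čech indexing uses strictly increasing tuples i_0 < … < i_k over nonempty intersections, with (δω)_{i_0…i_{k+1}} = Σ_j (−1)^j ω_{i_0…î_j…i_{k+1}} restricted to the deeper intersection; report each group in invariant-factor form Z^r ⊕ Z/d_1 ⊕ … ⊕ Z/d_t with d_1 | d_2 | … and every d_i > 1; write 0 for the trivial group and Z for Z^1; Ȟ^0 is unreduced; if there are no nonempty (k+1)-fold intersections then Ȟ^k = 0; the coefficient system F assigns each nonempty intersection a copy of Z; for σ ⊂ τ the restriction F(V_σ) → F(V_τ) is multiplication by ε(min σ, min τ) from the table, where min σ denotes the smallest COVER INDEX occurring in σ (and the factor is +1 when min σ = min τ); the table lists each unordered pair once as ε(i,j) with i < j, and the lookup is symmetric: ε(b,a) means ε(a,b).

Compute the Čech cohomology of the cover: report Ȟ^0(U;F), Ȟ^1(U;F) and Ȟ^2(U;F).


intersection data:
  V12={p,w} V13={r} V14={u,x} V15={v} V23={s} V45={q,t}
C dims 5,6; δ0: rk 5, SNF 1^4·2
Ȟ^0 = (5 − 5) − 0 = 0, so Ȟ^0 ≅ 0
Ȟ^1 = (6 − 0) − 5 = 1 plus torsion [2], so Ȟ^1 ≅ Z ⊕ Z/2
Ȟ^2 = (0 − 0) − 0 = 0, so Ȟ^2 ≅ 0

Ȟ^0 ≅ 0,  Ȟ^1 ≅ Z ⊕ Z/2,  Ȟ^2 ≅ 0


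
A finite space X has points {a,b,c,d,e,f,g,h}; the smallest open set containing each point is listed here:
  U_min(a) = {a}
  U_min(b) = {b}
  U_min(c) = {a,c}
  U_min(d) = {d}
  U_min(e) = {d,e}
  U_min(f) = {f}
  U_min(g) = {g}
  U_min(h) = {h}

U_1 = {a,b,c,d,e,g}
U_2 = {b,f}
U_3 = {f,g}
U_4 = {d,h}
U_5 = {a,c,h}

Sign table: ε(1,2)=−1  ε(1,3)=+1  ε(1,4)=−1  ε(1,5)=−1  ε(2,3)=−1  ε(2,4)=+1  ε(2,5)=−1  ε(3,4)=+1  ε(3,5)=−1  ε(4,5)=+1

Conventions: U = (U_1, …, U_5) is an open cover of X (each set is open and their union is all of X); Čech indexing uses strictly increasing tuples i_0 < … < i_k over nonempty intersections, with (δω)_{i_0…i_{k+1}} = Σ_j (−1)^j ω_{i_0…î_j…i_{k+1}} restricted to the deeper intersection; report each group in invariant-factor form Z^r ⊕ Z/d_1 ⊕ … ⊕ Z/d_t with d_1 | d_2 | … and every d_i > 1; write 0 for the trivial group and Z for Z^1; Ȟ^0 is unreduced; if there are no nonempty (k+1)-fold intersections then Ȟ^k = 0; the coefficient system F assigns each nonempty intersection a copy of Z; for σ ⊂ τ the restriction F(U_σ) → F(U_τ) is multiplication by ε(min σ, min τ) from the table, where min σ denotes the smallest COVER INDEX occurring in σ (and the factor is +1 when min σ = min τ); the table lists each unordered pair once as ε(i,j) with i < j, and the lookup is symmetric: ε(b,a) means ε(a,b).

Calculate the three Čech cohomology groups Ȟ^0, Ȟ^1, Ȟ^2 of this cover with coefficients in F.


nerve of the cover:
  U12={b} U13={g} U14={d} U15={a,c} U23={f} U45={h}
C dims 5,6; δ0: rk 4, SNF 1^4
Ȟ^0 = (5 − 4) − 0 = 1, so Ȟ^0 ≅ Z
Ȟ^1 = (6 − 0) − 4 = 2, so Ȟ^1 ≅ Z^2
Ȟ^2 = (0 − 0) − 0 = 0, so Ȟ^2 ≅ 0

Ȟ^0(U;F) ≅ Z, Ȟ^1(U;F) ≅ Z^2, Ȟ^2(U;F) ≅ 0


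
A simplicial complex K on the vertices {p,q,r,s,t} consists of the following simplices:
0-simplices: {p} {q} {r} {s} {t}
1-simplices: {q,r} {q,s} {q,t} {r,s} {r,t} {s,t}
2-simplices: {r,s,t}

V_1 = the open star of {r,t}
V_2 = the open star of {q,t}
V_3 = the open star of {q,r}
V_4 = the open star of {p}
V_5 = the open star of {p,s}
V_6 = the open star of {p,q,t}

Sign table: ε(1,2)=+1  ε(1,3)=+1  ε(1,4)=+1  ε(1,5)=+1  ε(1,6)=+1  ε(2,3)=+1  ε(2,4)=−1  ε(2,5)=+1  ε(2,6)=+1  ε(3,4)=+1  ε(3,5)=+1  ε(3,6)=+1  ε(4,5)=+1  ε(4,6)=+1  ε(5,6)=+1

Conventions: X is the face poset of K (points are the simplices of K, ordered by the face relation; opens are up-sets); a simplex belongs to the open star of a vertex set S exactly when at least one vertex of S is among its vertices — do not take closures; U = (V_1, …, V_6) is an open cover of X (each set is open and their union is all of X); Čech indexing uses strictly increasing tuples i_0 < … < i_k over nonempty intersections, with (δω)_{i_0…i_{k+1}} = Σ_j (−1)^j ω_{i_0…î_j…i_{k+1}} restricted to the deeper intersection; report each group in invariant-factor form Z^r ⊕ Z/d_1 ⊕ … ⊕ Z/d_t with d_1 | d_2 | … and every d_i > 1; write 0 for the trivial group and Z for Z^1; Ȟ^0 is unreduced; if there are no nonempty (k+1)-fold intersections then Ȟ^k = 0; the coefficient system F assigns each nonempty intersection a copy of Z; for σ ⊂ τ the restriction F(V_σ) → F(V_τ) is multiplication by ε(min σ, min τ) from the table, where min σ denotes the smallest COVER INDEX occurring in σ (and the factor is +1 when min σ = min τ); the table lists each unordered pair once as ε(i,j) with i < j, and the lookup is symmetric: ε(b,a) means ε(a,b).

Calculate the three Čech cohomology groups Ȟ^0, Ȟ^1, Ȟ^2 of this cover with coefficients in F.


Ȟ^0(U;F) ≅ Z, Ȟ^1(U;F) ≅ 0 and Ȟ^2(U;F) ≅ 0

nonempty overlaps:
  V1={{r},{t},{q,r},{q,t},{r,s},{r,t},{s,t},{r,s,t}} V2={{q},{t},{q,r},{q,s},{q,t},{r,t},{s,t},{r,s,t}} V3={{q},{r},{q,r},{q,s},{q,t},{r,s},{r,t},{r,s,t}} V4={{p}} V5={{p},{s},{q,s},{r,s},{s,t},{r,s,t}} V6={{p},{q},{t},{q,r},{q,s},{q,t},{r,t},{s,t},{r,s,t}}
  V12={{t},{q,r},{q,t},{r,t},{s,t},{r,s,t}} V13={{r},{q,r},{q,t},{r,s},{r,t},{r,s,t}} V15={{r,s},{s,t},{r,s,t}} V16={{t},{q,r},{q,t},{r,t},{s,t},{r,s,t}} V23={{q},{q,r},{q,s},{q,t},{r,t},{r,s,t}} V25={{q,s},{s,t},{r,s,t}} V26={{q},{t},{q,r},{q,s},{q,t},{r,t},{s,t},{r,s,t}} V35={{q,s},{r,s},{r,s,t}} V36={{q},{q,r},{q,s},{q,t},{r,t},{r,s,t}} V45={{p}} V46={{p}} V56={{p},{q,s},{s,t},{r,s,t}}
  V123={{q,r},{q,t},{r,t},{r,s,t}} V125={{s,t},{r,s,t}} V126={{t},{q,r},{q,t},{r,t},{s,t},{r,s,t}} V135={{r,s},{r,s,t}} V136={{q,r},{q,t},{r,t},{r,s,t}} V156={{s,t},{r,s,t}} V235={{q,s},{r,s,t}} V236={{q},{q,r},{q,s},{q,t},{r,t},{r,s,t}} V256={{q,s},{s,t},{r,s,t}} V356={{q,s},{r,s,t}} V456={{p}}
  V1235={{r,s,t}} V1236={{q,r},{q,t},{r,t},{r,s,t}} V1256={{s,t},{r,s,t}} V1356={{r,s,t}} V2356={{q,s},{r,s,t}}
  V12356={{r,s,t}}
C dims 6,12,11,5; δ0: rk 5, SNF 1^5; δ1: rk 7, SNF 1^7; δ2: rk 4, SNF 1^4
degree 0: 6−5−0 = 1 → Ȟ^0 ≅ Z
degree 1: 12−7−5 = 0 → Ȟ^1 ≅ 0
degree 2: 11−4−7 = 0 → Ȟ^2 ≅ 0
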